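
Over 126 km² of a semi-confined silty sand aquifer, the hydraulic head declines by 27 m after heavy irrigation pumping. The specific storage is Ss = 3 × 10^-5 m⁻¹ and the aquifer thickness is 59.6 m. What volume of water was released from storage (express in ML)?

ΔV ≈ 6080 ML

S = Ss × b = 3 × 10^-5 m⁻¹ × 59.6 m = 1.788 × 10^-3
A = 126 km² = 1.26 × 10^8 m²
ΔV = S × A × Δh = 0.001788 × 1.26 × 10^8 m² × 27 m = 6.083 × 10^6 m³
ΔV = 6.083 × 10^6 m³ = 6083 ML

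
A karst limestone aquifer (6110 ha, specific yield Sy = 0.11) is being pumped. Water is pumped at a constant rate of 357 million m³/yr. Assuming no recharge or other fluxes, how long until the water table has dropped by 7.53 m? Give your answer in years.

A = 6110 ha = 6.11 × 10^7 m²
ΔV = Sy × A × Δh = 0.11 × 6.11 × 10^7 × 7.53 = 5.061 × 10^7 m³
Q = 357 million m³/yr = 9.781 × 10^5 m³/d
t = ΔV / Q = 5.061 × 10^7 m³ / 9.781 × 10^5 m³/d = 51.74 d
t = 51.74 d ≈ 0.1418 years

t ≈ 0.142 years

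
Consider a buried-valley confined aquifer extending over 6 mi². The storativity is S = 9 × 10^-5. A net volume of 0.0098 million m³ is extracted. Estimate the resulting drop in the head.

A = 6 mi² = 1.554 × 10^7 m²
ΔV = 0.0098 million m³ = 9800 m³
Δh = ΔV / (S × A) = 9800 m³ / (9 × 10^-5 × 1.554 × 10^7 m²) = 7.007 m

Δh ≈ 7.01 m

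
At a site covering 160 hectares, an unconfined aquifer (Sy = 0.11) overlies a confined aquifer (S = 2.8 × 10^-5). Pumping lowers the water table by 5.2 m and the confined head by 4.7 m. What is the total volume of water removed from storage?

ΔV ≈ 9.15 × 10^5 m³

A = 160 hectares = 1.6 × 10^6 m²
Unconfined: ΔV_u = Sy × A × Δh_u = 0.11 × 1.6 × 10^6 × 5.2 = 9.152 × 10^5 m³
Confined: ΔV_c = S × A × Δh_c = 2.8 × 10^-5 × 1.6 × 10^6 × 4.7 = 210.6 m³
Total ΔV = 9.152 × 10^5 + 210.6 = 9.154 × 10^5 m³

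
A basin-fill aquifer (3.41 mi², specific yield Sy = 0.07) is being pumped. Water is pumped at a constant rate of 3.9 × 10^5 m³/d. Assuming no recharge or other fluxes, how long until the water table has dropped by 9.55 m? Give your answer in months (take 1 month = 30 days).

A = 3.41 mi² = 8.832 × 10^6 m²
ΔV = Sy × A × Δh = 0.07 × 8.832 × 10^6 × 9.55 = 5.904 × 10^6 m³
t = ΔV / Q = 5.904 × 10^6 m³ / 3.9 × 10^5 m³/d = 15.14 d
t = 15.14 d ≈ 0.5046 months

t ≈ 0.505 months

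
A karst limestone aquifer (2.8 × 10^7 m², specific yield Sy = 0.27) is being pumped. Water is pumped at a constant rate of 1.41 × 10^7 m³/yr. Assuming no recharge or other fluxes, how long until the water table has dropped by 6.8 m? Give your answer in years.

t ≈ 3.65 years

ΔV = Sy × A × Δh = 0.27 × 2.8 × 10^7 × 6.8 = 5.141 × 10^7 m³
Q = 1.41 × 10^7 m³/yr = 38630 m³/d
t = ΔV / Q = 5.141 × 10^7 m³ / 38630 m³/d = 1331 d
t = 1331 d ≈ 3.646 years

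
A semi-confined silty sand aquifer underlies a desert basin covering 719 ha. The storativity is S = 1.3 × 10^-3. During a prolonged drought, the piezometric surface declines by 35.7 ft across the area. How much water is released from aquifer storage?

ΔV ≈ 1.02 × 10^5 m³

A = 719 ha = 7.19 × 10^6 m²
Δh = 35.7 ft = 10.88 m
ΔV = S × A × Δh = 0.0013 × 7.19 × 10^6 m² × 10.88 m = 1.017 × 10^5 m³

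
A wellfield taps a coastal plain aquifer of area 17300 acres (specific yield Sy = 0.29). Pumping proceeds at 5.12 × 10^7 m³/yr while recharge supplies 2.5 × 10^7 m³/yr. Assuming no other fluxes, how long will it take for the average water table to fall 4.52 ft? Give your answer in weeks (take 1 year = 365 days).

t ≈ 55.7 weeks

A = 17300 acres = 7.001 × 10^7 m²
Δh = 4.52 ft = 1.378 m
ΔV = Sy × A × Δh = 0.29 × 7.001 × 10^7 × 1.378 = 2.797 × 10^7 m³
Net withdrawal = 5.12 × 10^7 − 2.5 × 10^7 = 2.62 × 10^7 m³/yr = 71780 m³/d
t = ΔV / Q = 2.797 × 10^7 m³ / 71780 m³/d = 389.7 d
t = 389.7 d ≈ 55.67 weeks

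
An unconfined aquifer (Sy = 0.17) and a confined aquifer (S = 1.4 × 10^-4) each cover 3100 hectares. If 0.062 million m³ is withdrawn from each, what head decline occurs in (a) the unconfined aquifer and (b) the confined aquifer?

Δh_u ≈ 0.0118 m; Δh_c ≈ 14.3 m

A = 3100 hectares = 3.1 × 10^7 m²
ΔV = 0.062 million m³ = 62000 m³
Unconfined: Δh_u = ΔV/(Sy·A) = 62000/(0.17 × 3.1 × 10^7) = 0.01176 m
Confined: Δh_c = ΔV/(S·A) = 62000/(1.4 × 10^-4 × 3.1 × 10^7) = 14.29 m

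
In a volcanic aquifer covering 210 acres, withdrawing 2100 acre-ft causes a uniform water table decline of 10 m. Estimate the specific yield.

A = 210 acres = 8.498 × 10^5 m²
ΔV = 2100 acre-ft = 2.59 × 10^6 m³
Sy = ΔV / (A × Δh) = 2.59 × 10^6 m³ / (8.498 × 10^5 m² × 10 m) = 0.3048

Sy ≈ 0.3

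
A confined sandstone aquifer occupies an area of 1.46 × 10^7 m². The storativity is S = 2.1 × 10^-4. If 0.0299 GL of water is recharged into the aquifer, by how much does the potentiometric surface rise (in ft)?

Δh ≈ 32 ft

ΔV = 0.0299 GL = 29900 m³
Δh = ΔV / (S × A) = 29900 m³ / (2.1 × 10^-4 × 1.46 × 10^7 m²) = 9.752 m
Δh = 9.752 m = 32 ft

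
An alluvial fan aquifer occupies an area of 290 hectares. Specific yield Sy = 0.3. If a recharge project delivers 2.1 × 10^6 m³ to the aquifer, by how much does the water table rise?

Δh ≈ 2.41 m

A = 290 hectares = 2.9 × 10^6 m²
Δh = ΔV / (Sy × A) = 2.1 × 10^6 m³ / (0.3 × 2.9 × 10^6 m²) = 2.414 m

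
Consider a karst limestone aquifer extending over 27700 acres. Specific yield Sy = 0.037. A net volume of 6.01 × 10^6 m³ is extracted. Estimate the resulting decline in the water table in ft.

A = 27700 acres = 1.121 × 10^8 m²
Δh = ΔV / (Sy × A) = 6.01 × 10^6 m³ / (0.037 × 1.121 × 10^8 m²) = 1.449 m
Δh = 1.449 m = 4.754 ft

Δh ≈ 4.75 ft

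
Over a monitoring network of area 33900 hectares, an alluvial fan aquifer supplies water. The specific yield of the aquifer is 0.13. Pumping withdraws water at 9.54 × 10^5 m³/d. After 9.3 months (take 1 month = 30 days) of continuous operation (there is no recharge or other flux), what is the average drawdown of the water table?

Δh ≈ 6.04 m

A = 33900 hectares = 3.39 × 10^8 m²
t = 9.3 months = 279 d
ΔV = Q × t = 9.54 × 10^5 m³/d × 279 d = 2.662 × 10^8 m³
Δh = ΔV / (Sy × A) = 2.662 × 10^8 / (0.13 × 3.39 × 10^8) = 6.04 m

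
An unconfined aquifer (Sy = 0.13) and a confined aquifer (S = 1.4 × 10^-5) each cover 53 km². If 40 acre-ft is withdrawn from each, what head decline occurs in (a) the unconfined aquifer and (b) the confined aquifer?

Δh_u ≈ 0.00716 m; Δh_c ≈ 66.5 m

A = 53 km² = 5.3 × 10^7 m²
ΔV = 40 acre-ft = 49340 m³
Unconfined: Δh_u = ΔV/(Sy·A) = 49340/(0.13 × 5.3 × 10^7) = 0.007161 m
Confined: Δh_c = ΔV/(S·A) = 49340/(1.4 × 10^-5 × 5.3 × 10^7) = 66.49 m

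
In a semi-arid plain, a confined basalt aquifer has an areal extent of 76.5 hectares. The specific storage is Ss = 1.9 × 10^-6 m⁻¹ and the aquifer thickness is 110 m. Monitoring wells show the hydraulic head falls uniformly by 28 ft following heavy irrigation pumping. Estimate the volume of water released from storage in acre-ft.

S = Ss × b = 1.9 × 10^-6 m⁻¹ × 110 m = 2.09 × 10^-4
A = 76.5 hectares = 7.65 × 10^5 m²
Δh = 28 ft = 8.534 m
ΔV = S × A × Δh = 2.09 × 10^-4 × 7.65 × 10^5 m² × 8.534 m = 1365 m³
ΔV = 1365 m³ = 1.106 acre-ft

ΔV ≈ 1.11 acre-ft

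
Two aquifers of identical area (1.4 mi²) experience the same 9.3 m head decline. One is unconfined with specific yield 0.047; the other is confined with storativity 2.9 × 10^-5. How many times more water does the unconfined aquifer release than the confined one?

A = 1.4 mi² = 3.626 × 10^6 m²
Unconfined: ΔV_u = Sy × A × Δh = 0.047 × 3.626 × 10^6 × 9.3 = 1.585 × 10^6 m³
Confined: ΔV_c = S × A × Δh = 2.9 × 10^-5 × 3.626 × 10^6 × 9.3 = 977.9 m³
Ratio = ΔV_u / ΔV_c = Sy / S = 0.047 / 2.9 × 10^-5 = 1621

ΔV_u / ΔV_c ≈ 1620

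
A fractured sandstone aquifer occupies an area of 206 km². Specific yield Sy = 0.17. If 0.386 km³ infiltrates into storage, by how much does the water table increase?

Δh ≈ 11 m

A = 206 km² = 2.06 × 10^8 m²
ΔV = 0.386 km³ = 3.86 × 10^8 m³
Δh = ΔV / (Sy × A) = 3.86 × 10^8 m³ / (0.17 × 2.06 × 10^8 m²) = 11.02 m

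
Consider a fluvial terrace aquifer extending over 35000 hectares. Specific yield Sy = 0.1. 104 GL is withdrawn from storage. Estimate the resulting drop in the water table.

A = 35000 hectares = 3.5 × 10^8 m²
ΔV = 104 GL = 1.04 × 10^8 m³
Δh = ΔV / (Sy × A) = 1.04 × 10^8 m³ / (0.1 × 3.5 × 10^8 m²) = 2.971 m

Δh ≈ 2.97 m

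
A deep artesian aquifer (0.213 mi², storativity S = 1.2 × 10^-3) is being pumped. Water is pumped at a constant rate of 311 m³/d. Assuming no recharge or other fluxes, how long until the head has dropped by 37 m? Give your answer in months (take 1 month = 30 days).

A = 0.213 mi² = 5.517 × 10^5 m²
ΔV = S × A × Δh = 0.0012 × 5.517 × 10^5 × 37 = 24490 m³
t = ΔV / Q = 24490 m³ / 311 m³/d = 78.76 d
t = 78.76 d ≈ 2.625 months

t ≈ 2.63 months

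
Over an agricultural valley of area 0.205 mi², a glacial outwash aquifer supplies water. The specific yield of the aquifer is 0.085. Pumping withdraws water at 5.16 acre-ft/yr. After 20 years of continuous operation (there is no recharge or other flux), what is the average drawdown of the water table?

A = 0.205 mi² = 5.309 × 10^5 m²
Q = 5.16 acre-ft/yr = 17.44 m³/d
t = 20 years = 7300 d
ΔV = Q × t = 17.44 m³/d × 7300 d = 1.273 × 10^5 m³
Δh = ΔV / (Sy × A) = 1.273 × 10^5 / (0.085 × 5.309 × 10^5) = 2.821 m

Δh ≈ 2.82 m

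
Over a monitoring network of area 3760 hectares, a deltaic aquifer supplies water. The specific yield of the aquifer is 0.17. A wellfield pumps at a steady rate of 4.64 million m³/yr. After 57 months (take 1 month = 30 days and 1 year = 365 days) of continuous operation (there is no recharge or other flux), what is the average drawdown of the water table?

A = 3760 hectares = 3.76 × 10^7 m²
Q = 4.64 million m³/yr = 12710 m³/d
t = 57 months = 1710 d
ΔV = Q × t = 12710 m³/d × 1710 d = 2.174 × 10^7 m³
Δh = ΔV / (Sy × A) = 2.174 × 10^7 / (0.17 × 3.76 × 10^7) = 3.401 m

Δh ≈ 3.4 m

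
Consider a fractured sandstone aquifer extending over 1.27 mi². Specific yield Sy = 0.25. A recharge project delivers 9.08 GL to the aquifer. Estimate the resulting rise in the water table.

A = 1.27 mi² = 3.289 × 10^6 m²
ΔV = 9.08 GL = 9.08 × 10^6 m³
Δh = ΔV / (Sy × A) = 9.08 × 10^6 m³ / (0.25 × 3.289 × 10^6 m²) = 11.04 m

Δh ≈ 11 m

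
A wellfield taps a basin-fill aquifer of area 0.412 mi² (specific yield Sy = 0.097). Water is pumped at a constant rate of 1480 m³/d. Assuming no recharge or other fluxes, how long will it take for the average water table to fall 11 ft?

t ≈ 234 days

A = 0.412 mi² = 1.067 × 10^6 m²
Δh = 11 ft = 3.353 m
ΔV = Sy × A × Δh = 0.097 × 1.067 × 10^6 × 3.353 = 3.47 × 10^5 m³
t = ΔV / Q = 3.47 × 10^5 m³ / 1480 m³/d = 234.5 d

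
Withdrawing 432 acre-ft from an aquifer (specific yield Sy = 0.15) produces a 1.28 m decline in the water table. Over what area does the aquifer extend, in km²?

ΔV = 432 acre-ft = 5.329 × 10^5 m³
A = ΔV / (Sy × Δh) = 5.329 × 10^5 / (0.15 × 1.28) = 2.775 × 10^6 m²
A = 2.775 × 10^6 m² = 2.775 km²

A ≈ 2.78 km²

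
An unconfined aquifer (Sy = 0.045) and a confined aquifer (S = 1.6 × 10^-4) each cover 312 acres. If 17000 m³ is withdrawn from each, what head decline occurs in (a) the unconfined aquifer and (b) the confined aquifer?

Δh_u ≈ 0.299 m; Δh_c ≈ 84.2 m

A = 312 acres = 1.263 × 10^6 m²
Unconfined: Δh_u = ΔV/(Sy·A) = 17000/(0.045 × 1.263 × 10^6) = 0.2992 m
Confined: Δh_c = ΔV/(S·A) = 17000/(1.6 × 10^-4 × 1.263 × 10^6) = 84.15 m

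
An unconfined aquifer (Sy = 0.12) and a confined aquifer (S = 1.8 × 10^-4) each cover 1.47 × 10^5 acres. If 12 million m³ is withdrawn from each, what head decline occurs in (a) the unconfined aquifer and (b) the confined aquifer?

A = 1.47 × 10^5 acres = 5.949 × 10^8 m²
ΔV = 12 million m³ = 1.2 × 10^7 m³
Unconfined: Δh_u = ΔV/(Sy·A) = 1.2 × 10^7/(0.12 × 5.949 × 10^8) = 0.1681 m
Confined: Δh_c = ΔV/(S·A) = 1.2 × 10^7/(1.8 × 10^-4 × 5.949 × 10^8) = 112.1 m

Δh_u ≈ 0.168 m; Δh_c ≈ 112 m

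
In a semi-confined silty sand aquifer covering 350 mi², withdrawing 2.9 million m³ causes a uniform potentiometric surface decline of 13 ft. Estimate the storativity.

S ≈ 8.1 × 10^-4

A = 350 mi² = 9.065 × 10^8 m²
Δh = 13 ft = 3.962 m
ΔV = 2.9 million m³ = 2.9 × 10^6 m³
S = ΔV / (A × Δh) = 2.9 × 10^6 m³ / (9.065 × 10^8 m² × 3.962 m) = 8.074 × 10^-4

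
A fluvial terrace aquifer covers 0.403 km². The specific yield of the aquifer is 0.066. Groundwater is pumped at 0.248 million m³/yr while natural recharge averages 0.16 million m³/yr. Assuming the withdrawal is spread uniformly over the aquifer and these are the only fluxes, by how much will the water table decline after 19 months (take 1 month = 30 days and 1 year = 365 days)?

Δh ≈ 5.17 m

A = 0.403 km² = 4.03 × 10^5 m²
Net abstraction = 0.248 − 0.16 = 0.088 million m³/yr
Q_net = 0.088 million m³/yr = 241.1 m³/d
t = 19 months = 570 d
ΔV = Q × t = 241.1 m³/d × 570 d = 1.374 × 10^5 m³
Δh = ΔV / (Sy × A) = 1.374 × 10^5 / (0.066 × 4.03 × 10^5) = 5.167 m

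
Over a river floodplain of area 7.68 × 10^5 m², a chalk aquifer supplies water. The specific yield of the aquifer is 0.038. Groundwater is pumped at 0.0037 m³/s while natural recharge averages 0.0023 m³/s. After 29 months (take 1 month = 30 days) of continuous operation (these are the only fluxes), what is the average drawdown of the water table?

Δh ≈ 3.61 m

Net abstraction = 0.0037 − 0.0023 = 0.0014 m³/s
Q_net = 0.0014 m³/s = 121 m³/d
t = 29 months = 870 d
ΔV = Q × t = 121 m³/d × 870 d = 1.052 × 10^5 m³
Δh = ΔV / (Sy × A) = 1.052 × 10^5 / (0.038 × 7.68 × 10^5) = 3.606 m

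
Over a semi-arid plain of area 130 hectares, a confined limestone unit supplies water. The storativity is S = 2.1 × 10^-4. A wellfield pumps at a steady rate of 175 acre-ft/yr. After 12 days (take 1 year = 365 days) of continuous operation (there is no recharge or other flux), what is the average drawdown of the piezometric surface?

Δh ≈ 26 m

A = 130 hectares = 1.3 × 10^6 m²
Q = 175 acre-ft/yr = 591.4 m³/d
ΔV = Q × t = 591.4 m³/d × 12 d = 7097 m³
Δh = ΔV / (S × A) = 7097 / (2.1 × 10^-4 × 1.3 × 10^6) = 26 m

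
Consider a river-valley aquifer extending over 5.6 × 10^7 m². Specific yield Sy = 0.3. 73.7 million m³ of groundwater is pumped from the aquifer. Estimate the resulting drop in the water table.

ΔV = 73.7 million m³ = 7.37 × 10^7 m³
Δh = ΔV / (Sy × A) = 7.37 × 10^7 m³ / (0.3 × 5.6 × 10^7 m²) = 4.387 m

Δh ≈ 4.39 m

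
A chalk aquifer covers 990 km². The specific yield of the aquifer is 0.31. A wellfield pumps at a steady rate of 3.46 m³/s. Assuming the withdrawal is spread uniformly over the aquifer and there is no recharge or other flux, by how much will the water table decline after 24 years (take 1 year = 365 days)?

Δh ≈ 8.53 m

A = 990 km² = 9.9 × 10^8 m²
Q = 3.46 m³/s = 2.989 × 10^5 m³/d
t = 24 years = 8760 d
ΔV = Q × t = 2.989 × 10^5 m³/d × 8760 d = 2.619 × 10^9 m³
Δh = ΔV / (Sy × A) = 2.619 × 10^9 / (0.31 × 9.9 × 10^8) = 8.533 m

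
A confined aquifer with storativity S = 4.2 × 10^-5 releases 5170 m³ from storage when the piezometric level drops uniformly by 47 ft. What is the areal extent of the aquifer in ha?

A ≈ 859 ha

Δh = 47 ft = 14.33 m
A = ΔV / (S × Δh) = 5170 / (4.2 × 10^-5 × 14.33) = 8.593 × 10^6 m²
A = 8.593 × 10^6 m² = 859.3 ha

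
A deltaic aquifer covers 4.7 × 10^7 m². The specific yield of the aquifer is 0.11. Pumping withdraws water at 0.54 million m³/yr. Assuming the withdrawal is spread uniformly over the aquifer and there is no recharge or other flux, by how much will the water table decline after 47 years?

Q = 0.54 million m³/yr = 1479 m³/d
t = 47 years = 17160 d
ΔV = Q × t = 1479 m³/d × 17160 d = 2.538 × 10^7 m³
Δh = ΔV / (Sy × A) = 2.538 × 10^7 / (0.11 × 4.7 × 10^7) = 4.909 m

Δh ≈ 4.91 m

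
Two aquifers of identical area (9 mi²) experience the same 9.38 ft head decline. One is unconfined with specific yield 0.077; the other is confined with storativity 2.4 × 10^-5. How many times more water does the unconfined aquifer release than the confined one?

ΔV_u / ΔV_c ≈ 3210

A = 9 mi² = 2.331 × 10^7 m²
Δh = 9.38 ft = 2.859 m
Unconfined: ΔV_u = Sy × A × Δh = 0.077 × 2.331 × 10^7 × 2.859 = 5.132 × 10^6 m³
Confined: ΔV_c = S × A × Δh = 2.4 × 10^-5 × 2.331 × 10^7 × 2.859 = 1599 m³
Ratio = ΔV_u / ΔV_c = Sy / S = 0.077 / 2.4 × 10^-5 = 3208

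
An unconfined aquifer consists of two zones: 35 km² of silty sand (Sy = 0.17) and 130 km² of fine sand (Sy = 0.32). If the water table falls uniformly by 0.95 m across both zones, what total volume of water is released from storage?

ΔV ≈ 4.52 × 10^7 m³

A₁ = 35 km² = 3.5 × 10^7 m²; A₂ = 130 km² = 1.3 × 10^8 m²
ΔV₁ = 0.17 × 3.5 × 10^7 × 0.95 = 5.652 × 10^6 m³
ΔV₂ = 0.32 × 1.3 × 10^8 × 0.95 = 3.952 × 10^7 m³
ΔV = ΔV₁ + ΔV₂ = 4.517 × 10^7 m³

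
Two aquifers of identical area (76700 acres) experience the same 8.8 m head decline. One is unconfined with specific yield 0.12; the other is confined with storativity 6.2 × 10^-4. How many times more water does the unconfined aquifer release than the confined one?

A = 76700 acres = 3.104 × 10^8 m²
Unconfined: ΔV_u = Sy × A × Δh = 0.12 × 3.104 × 10^8 × 8.8 = 3.278 × 10^8 m³
Confined: ΔV_c = S × A × Δh = 6.2 × 10^-4 × 3.104 × 10^8 × 8.8 = 1.694 × 10^6 m³
Ratio = ΔV_u / ΔV_c = Sy / S = 0.12 / 6.2 × 10^-4 = 193.5

ΔV_u / ΔV_c ≈ 194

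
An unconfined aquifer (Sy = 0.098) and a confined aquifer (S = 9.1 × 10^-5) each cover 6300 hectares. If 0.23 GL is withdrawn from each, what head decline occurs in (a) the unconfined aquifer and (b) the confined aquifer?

Δh_u ≈ 0.0373 m; Δh_c ≈ 40.1 m

A = 6300 hectares = 6.3 × 10^7 m²
ΔV = 0.23 GL = 2.3 × 10^5 m³
Unconfined: Δh_u = ΔV/(Sy·A) = 2.3 × 10^5/(0.098 × 6.3 × 10^7) = 0.03725 m
Confined: Δh_c = ΔV/(S·A) = 2.3 × 10^5/(9.1 × 10^-5 × 6.3 × 10^7) = 40.12 m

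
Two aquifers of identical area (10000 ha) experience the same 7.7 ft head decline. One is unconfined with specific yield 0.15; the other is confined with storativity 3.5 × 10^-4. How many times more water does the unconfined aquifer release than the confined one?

A = 10000 ha = 1 × 10^8 m²
Δh = 7.7 ft = 2.347 m
Unconfined: ΔV_u = Sy × A × Δh = 0.15 × 1 × 10^8 × 2.347 = 3.52 × 10^7 m³
Confined: ΔV_c = S × A × Δh = 3.5 × 10^-4 × 1 × 10^8 × 2.347 = 82140 m³
Ratio = ΔV_u / ΔV_c = Sy / S = 0.15 / 3.5 × 10^-4 = 428.6

ΔV_u / ΔV_c ≈ 429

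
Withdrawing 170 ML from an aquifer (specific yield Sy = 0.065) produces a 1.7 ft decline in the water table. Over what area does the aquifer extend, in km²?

A ≈ 5.05 km²

Δh = 1.7 ft = 0.5182 m
ΔV = 170 ML = 1.7 × 10^5 m³
A = ΔV / (Sy × Δh) = 1.7 × 10^5 / (0.065 × 0.5182) = 5.047 × 10^6 m²
A = 5.047 × 10^6 m² = 5.047 km²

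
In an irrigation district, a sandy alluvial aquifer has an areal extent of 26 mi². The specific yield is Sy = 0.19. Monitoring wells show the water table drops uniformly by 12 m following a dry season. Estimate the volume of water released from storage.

A = 26 mi² = 6.734 × 10^7 m²
ΔV = Sy × A × Δh = 0.19 × 6.734 × 10^7 m² × 12 m = 1.535 × 10^8 m³

ΔV ≈ 1.54 × 10^8 m³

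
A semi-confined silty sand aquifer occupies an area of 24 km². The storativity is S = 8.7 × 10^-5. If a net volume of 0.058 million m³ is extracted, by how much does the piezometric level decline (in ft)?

A = 24 km² = 2.4 × 10^7 m²
ΔV = 0.058 million m³ = 58000 m³
Δh = ΔV / (S × A) = 58000 m³ / (8.7 × 10^-5 × 2.4 × 10^7 m²) = 27.78 m
Δh = 27.78 m = 91.13 ft

Δh ≈ 91.1 ft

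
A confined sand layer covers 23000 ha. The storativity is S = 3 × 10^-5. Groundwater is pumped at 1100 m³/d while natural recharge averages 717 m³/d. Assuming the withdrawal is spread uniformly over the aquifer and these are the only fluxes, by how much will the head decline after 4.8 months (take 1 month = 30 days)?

A = 23000 ha = 2.3 × 10^8 m²
Net abstraction = 1100 − 717 = 383 m³/d
t = 4.8 months = 144 d
ΔV = Q × t = 383 m³/d × 144 d = 55150 m³
Δh = ΔV / (S × A) = 55150 / (3 × 10^-5 × 2.3 × 10^8) = 7.993 m

Δh ≈ 7.99 m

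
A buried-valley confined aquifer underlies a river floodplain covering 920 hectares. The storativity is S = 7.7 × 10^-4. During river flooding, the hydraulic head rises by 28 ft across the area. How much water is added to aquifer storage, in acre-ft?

A = 920 hectares = 9.2 × 10^6 m²
Δh = 28 ft = 8.534 m
ΔV = S × A × Δh = 7.7 × 10^-4 × 9.2 × 10^6 m² × 8.534 m = 60460 m³
ΔV = 60460 m³ = 49.01 acre-ft

ΔV ≈ 49 acre-ft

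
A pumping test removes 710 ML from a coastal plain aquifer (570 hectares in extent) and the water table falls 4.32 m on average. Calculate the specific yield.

A = 570 hectares = 5.7 × 10^6 m²
ΔV = 710 ML = 7.1 × 10^5 m³
Sy = ΔV / (A × Δh) = 7.1 × 10^5 m³ / (5.7 × 10^6 m² × 4.32 m) = 0.02883

Sy ≈ 0.029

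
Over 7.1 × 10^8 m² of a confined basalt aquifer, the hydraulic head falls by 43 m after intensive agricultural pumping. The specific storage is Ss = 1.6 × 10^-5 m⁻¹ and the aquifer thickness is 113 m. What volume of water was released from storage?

ΔV ≈ 5.52 × 10^7 m³

S = Ss × b = 1.6 × 10^-5 m⁻¹ × 113 m = 1.808 × 10^-3
ΔV = S × A × Δh = 0.001808 × 7.1 × 10^8 m² × 43 m = 5.52 × 10^7 m³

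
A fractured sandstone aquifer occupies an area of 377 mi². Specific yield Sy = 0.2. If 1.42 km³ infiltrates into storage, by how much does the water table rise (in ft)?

A = 377 mi² = 9.764 × 10^8 m²
ΔV = 1.42 km³ = 1.42 × 10^9 m³
Δh = ΔV / (Sy × A) = 1.42 × 10^9 m³ / (0.2 × 9.764 × 10^8 m²) = 7.271 m
Δh = 7.271 m = 23.86 ft

Δh ≈ 23.9 ft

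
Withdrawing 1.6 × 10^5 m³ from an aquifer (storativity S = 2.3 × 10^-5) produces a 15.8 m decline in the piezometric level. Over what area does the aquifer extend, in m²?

A ≈ 4.4 × 10^8 m²

A = ΔV / (S × Δh) = 1.6 × 10^5 / (2.3 × 10^-5 × 15.8) = 4.403 × 10^8 m²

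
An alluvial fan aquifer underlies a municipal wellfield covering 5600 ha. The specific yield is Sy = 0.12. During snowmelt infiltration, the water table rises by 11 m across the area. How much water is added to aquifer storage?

A = 5600 ha = 5.6 × 10^7 m²
ΔV = Sy × A × Δh = 0.12 × 5.6 × 10^7 m² × 11 m = 7.392 × 10^7 m³

ΔV ≈ 7.39 × 10^7 m³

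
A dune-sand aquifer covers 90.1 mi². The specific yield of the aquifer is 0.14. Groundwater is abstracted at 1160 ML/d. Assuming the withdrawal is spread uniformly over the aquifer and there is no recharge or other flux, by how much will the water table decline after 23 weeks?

A = 90.1 mi² = 2.334 × 10^8 m²
Q = 1160 ML/d = 1.16 × 10^6 m³/d
t = 23 weeks = 161 d
ΔV = Q × t = 1.16 × 10^6 m³/d × 161 d = 1.868 × 10^8 m³
Δh = ΔV / (Sy × A) = 1.868 × 10^8 / (0.14 × 2.334 × 10^8) = 5.717 m

Δh ≈ 5.72 m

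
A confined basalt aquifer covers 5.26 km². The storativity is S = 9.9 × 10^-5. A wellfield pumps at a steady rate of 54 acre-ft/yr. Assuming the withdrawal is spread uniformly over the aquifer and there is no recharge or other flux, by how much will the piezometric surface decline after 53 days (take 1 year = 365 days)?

A = 5.26 km² = 5.26 × 10^6 m²
Q = 54 acre-ft/yr = 182.5 m³/d
ΔV = Q × t = 182.5 m³/d × 53 d = 9672 m³
Δh = ΔV / (S × A) = 9672 / (9.9 × 10^-5 × 5.26 × 10^6) = 18.57 m

Δh ≈ 18.6 m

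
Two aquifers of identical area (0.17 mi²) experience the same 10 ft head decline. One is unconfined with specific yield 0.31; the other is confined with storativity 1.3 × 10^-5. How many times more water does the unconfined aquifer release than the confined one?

A = 0.17 mi² = 4.403 × 10^5 m²
Δh = 10 ft = 3.048 m
Unconfined: ΔV_u = Sy × A × Δh = 0.31 × 4.403 × 10^5 × 3.048 = 4.16 × 10^5 m³
Confined: ΔV_c = S × A × Δh = 1.3 × 10^-5 × 4.403 × 10^5 × 3.048 = 17.45 m³
Ratio = ΔV_u / ΔV_c = Sy / S = 0.31 / 1.3 × 10^-5 = 23850

ΔV_u / ΔV_c ≈ 23800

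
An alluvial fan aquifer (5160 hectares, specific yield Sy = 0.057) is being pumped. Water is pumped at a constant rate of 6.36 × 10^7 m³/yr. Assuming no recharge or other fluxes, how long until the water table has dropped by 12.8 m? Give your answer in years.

A = 5160 hectares = 5.16 × 10^7 m²
ΔV = Sy × A × Δh = 0.057 × 5.16 × 10^7 × 12.8 = 3.765 × 10^7 m³
Q = 6.36 × 10^7 m³/yr = 1.742 × 10^5 m³/d
t = ΔV / Q = 3.765 × 10^7 m³ / 1.742 × 10^5 m³/d = 216.1 d
t = 216.1 d ≈ 0.5919 years

t ≈ 0.592 years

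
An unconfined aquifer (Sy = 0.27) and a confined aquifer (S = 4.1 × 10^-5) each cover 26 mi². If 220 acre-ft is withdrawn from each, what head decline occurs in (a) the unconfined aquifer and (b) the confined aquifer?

A = 26 mi² = 6.734 × 10^7 m²
ΔV = 220 acre-ft = 2.714 × 10^5 m³
Unconfined: Δh_u = ΔV/(Sy·A) = 2.714 × 10^5/(0.27 × 6.734 × 10^7) = 0.01493 m
Confined: Δh_c = ΔV/(S·A) = 2.714 × 10^5/(4.1 × 10^-5 × 6.734 × 10^7) = 98.29 m

Δh_u ≈ 0.0149 m; Δh_c ≈ 98.3 m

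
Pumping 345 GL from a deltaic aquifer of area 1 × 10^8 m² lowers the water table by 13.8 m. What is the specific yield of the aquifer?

Sy ≈ 0.25

ΔV = 345 GL = 3.45 × 10^8 m³
Sy = ΔV / (A × Δh) = 3.45 × 10^8 m³ / (1 × 10^8 m² × 13.8 m) = 0.25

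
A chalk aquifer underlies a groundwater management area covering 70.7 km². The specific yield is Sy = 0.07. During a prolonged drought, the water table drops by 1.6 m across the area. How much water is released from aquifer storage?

A = 70.7 km² = 7.07 × 10^7 m²
ΔV = Sy × A × Δh = 0.07 × 7.07 × 10^7 m² × 1.6 m = 7.918 × 10^6 m³

ΔV ≈ 7.92 × 10^6 m³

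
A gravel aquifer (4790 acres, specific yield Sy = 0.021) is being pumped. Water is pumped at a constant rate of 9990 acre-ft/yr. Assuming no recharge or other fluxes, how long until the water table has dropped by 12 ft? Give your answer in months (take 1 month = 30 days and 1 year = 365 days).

A = 4790 acres = 1.938 × 10^7 m²
Δh = 12 ft = 3.658 m
ΔV = Sy × A × Δh = 0.021 × 1.938 × 10^7 × 3.658 = 1.489 × 10^6 m³
Q = 9990 acre-ft/yr = 33760 m³/d
t = ΔV / Q = 1.489 × 10^6 m³ / 33760 m³/d = 44.1 d
t = 44.1 d ≈ 1.47 months

t ≈ 1.47 months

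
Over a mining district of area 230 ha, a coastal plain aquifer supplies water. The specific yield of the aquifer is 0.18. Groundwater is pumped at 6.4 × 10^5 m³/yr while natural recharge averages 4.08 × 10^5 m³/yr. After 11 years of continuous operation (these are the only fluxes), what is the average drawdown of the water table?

A = 230 ha = 2.3 × 10^6 m²
Net abstraction = 6.4 × 10^5 − 4.08 × 10^5 = 2.32 × 10^5 m³/yr
Q_net = 2.32 × 10^5 m³/yr = 635.6 m³/d
t = 11 years = 4015 d
ΔV = Q × t = 635.6 m³/d × 4015 d = 2.552 × 10^6 m³
Δh = ΔV / (Sy × A) = 2.552 × 10^6 / (0.18 × 2.3 × 10^6) = 6.164 m

Δh ≈ 6.16 m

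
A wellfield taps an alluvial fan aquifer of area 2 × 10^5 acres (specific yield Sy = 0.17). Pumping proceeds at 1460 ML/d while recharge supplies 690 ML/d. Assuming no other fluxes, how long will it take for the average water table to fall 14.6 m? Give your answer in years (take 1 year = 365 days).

A = 2 × 10^5 acres = 8.094 × 10^8 m²
ΔV = Sy × A × Δh = 0.17 × 8.094 × 10^8 × 14.6 = 2.009 × 10^9 m³
Net withdrawal = 1460 − 690 = 770 ML/d = 7.7 × 10^5 m³/d
t = ΔV / Q = 2.009 × 10^9 m³ / 7.7 × 10^5 m³/d = 2609 d
t = 2609 d ≈ 7.148 years

t ≈ 7.15 years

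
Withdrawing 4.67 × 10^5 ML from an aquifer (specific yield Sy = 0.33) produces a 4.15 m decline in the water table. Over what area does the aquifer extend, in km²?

A ≈ 341 km²

ΔV = 4.67 × 10^5 ML = 4.67 × 10^8 m³
A = ΔV / (Sy × Δh) = 4.67 × 10^8 / (0.33 × 4.15) = 3.41 × 10^8 m²
A = 3.41 × 10^8 m² = 341 km²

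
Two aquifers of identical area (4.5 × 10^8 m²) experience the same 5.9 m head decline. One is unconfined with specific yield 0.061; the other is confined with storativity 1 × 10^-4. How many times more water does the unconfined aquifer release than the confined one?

ΔV_u / ΔV_c ≈ 610

Unconfined: ΔV_u = Sy × A × Δh = 0.061 × 4.5 × 10^8 × 5.9 = 1.62 × 10^8 m³
Confined: ΔV_c = S × A × Δh = 1 × 10^-4 × 4.5 × 10^8 × 5.9 = 2.655 × 10^5 m³
Ratio = ΔV_u / ΔV_c = Sy / S = 0.061 / 1 × 10^-4 = 610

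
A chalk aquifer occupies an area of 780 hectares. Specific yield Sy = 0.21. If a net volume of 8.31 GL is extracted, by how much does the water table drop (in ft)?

Δh ≈ 16.6 ft

A = 780 hectares = 7.8 × 10^6 m²
ΔV = 8.31 GL = 8.31 × 10^6 m³
Δh = ΔV / (Sy × A) = 8.31 × 10^6 m³ / (0.21 × 7.8 × 10^6 m²) = 5.073 m
Δh = 5.073 m = 16.64 ft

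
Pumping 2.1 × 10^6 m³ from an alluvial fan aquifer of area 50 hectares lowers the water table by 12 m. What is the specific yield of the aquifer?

A = 50 hectares = 5 × 10^5 m²
Sy = ΔV / (A × Δh) = 2.1 × 10^6 m³ / (5 × 10^5 m² × 12 m) = 0.35

Sy ≈ 0.35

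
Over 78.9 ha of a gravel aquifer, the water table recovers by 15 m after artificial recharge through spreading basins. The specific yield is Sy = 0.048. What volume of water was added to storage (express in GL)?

A = 78.9 ha = 7.89 × 10^5 m²
ΔV = Sy × A × Δh = 0.048 × 7.89 × 10^5 m² × 15 m = 5.681 × 10^5 m³
ΔV = 5.681 × 10^5 m³ = 0.5681 GL

ΔV ≈ 0.568 GL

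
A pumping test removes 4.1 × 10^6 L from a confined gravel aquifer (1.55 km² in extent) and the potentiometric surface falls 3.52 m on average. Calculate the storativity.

A = 1.55 km² = 1.55 × 10^6 m²
ΔV = 4.1 × 10^6 L = 4100 m³
S = ΔV / (A × Δh) = 4100 m³ / (1.55 × 10^6 m² × 3.52 m) = 7.515 × 10^-4

S ≈ 7.5 × 10^-4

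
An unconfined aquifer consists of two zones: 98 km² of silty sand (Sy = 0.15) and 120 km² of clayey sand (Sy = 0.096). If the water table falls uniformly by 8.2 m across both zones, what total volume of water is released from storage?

A₁ = 98 km² = 9.8 × 10^7 m²; A₂ = 120 km² = 1.2 × 10^8 m²
ΔV₁ = 0.15 × 9.8 × 10^7 × 8.2 = 1.205 × 10^8 m³
ΔV₂ = 0.096 × 1.2 × 10^8 × 8.2 = 9.446 × 10^7 m³
ΔV = ΔV₁ + ΔV₂ = 2.15 × 10^8 m³

ΔV ≈ 2.15 × 10^8 m³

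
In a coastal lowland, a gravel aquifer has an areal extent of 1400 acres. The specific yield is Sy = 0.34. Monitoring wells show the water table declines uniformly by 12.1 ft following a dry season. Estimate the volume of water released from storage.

A = 1400 acres = 5.666 × 10^6 m²
Δh = 12.1 ft = 3.688 m
ΔV = Sy × A × Δh = 0.34 × 5.666 × 10^6 m² × 3.688 m = 7.104 × 10^6 m³

ΔV ≈ 7.1 × 10^6 m³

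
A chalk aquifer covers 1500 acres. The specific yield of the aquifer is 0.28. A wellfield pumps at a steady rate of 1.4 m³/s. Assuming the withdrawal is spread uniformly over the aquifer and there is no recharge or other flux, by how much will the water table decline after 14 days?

Δh ≈ 0.996 m

A = 1500 acres = 6.07 × 10^6 m²
Q = 1.4 m³/s = 1.21 × 10^5 m³/d
ΔV = Q × t = 1.21 × 10^5 m³/d × 14 d = 1.693 × 10^6 m³
Δh = ΔV / (Sy × A) = 1.693 × 10^6 / (0.28 × 6.07 × 10^6) = 0.9963 m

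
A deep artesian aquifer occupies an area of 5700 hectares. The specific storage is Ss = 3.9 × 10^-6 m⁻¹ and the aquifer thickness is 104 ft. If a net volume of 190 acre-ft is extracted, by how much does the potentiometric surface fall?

b = 104 ft = 31.7 m
S = Ss × b = 3.9 × 10^-6 m⁻¹ × 31.7 m = 1.236 × 10^-4
A = 5700 hectares = 5.7 × 10^7 m²
ΔV = 190 acre-ft = 2.344 × 10^5 m³
Δh = ΔV / (S × A) = 2.344 × 10^5 m³ / (1.236 × 10^-4 × 5.7 × 10^7 m²) = 33.26 m

Δh ≈ 33.3 m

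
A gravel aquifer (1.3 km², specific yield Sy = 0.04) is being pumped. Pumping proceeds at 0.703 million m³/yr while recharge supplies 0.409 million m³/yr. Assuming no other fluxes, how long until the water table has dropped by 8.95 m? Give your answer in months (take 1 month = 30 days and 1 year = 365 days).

t ≈ 19.3 months

A = 1.3 km² = 1.3 × 10^6 m²
ΔV = Sy × A × Δh = 0.04 × 1.3 × 10^6 × 8.95 = 4.654 × 10^5 m³
Net withdrawal = 0.703 − 0.409 = 0.294 million m³/yr = 805.5 m³/d
t = ΔV / Q = 4.654 × 10^5 m³ / 805.5 m³/d = 577.8 d
t = 577.8 d ≈ 19.26 months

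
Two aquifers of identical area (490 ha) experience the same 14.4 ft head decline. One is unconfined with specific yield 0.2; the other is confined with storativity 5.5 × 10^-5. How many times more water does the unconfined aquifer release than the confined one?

A = 490 ha = 4.9 × 10^6 m²
Δh = 14.4 ft = 4.389 m
Unconfined: ΔV_u = Sy × A × Δh = 0.2 × 4.9 × 10^6 × 4.389 = 4.301 × 10^6 m³
Confined: ΔV_c = S × A × Δh = 5.5 × 10^-5 × 4.9 × 10^6 × 4.389 = 1183 m³
Ratio = ΔV_u / ΔV_c = Sy / S = 0.2 / 5.5 × 10^-5 = 3636

ΔV_u / ΔV_c ≈ 3640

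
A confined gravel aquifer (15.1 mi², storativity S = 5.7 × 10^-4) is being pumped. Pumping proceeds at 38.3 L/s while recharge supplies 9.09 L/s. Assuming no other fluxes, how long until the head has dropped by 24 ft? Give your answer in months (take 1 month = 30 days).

t ≈ 2.15 months

A = 15.1 mi² = 3.911 × 10^7 m²
Δh = 24 ft = 7.315 m
ΔV = S × A × Δh = 5.7 × 10^-4 × 3.911 × 10^7 × 7.315 = 1.631 × 10^5 m³
Net withdrawal = 38.3 − 9.09 = 29.21 L/s = 2524 m³/d
t = ΔV / Q = 1.631 × 10^5 m³ / 2524 m³/d = 64.61 d
t = 64.61 d ≈ 2.154 months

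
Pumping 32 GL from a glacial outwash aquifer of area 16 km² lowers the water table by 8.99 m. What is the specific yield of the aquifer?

Sy ≈ 0.22

A = 16 km² = 1.6 × 10^7 m²
ΔV = 32 GL = 3.2 × 10^7 m³
Sy = ΔV / (A × Δh) = 3.2 × 10^7 m³ / (1.6 × 10^7 m² × 8.99 m) = 0.2225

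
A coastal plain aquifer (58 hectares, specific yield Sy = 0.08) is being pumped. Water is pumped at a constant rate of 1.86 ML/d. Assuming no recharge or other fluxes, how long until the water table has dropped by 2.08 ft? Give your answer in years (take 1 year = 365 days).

A = 58 hectares = 5.8 × 10^5 m²
Δh = 2.08 ft = 0.634 m
ΔV = Sy × A × Δh = 0.08 × 5.8 × 10^5 × 0.634 = 29420 m³
Q = 1.86 ML/d = 1860 m³/d
t = ΔV / Q = 29420 m³ / 1860 m³/d = 15.82 d
t = 15.82 d ≈ 0.04333 years

t ≈ 0.0433 years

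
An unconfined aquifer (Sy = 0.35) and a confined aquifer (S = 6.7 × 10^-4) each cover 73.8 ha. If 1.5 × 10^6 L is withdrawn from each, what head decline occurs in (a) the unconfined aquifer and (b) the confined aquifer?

A = 73.8 ha = 7.38 × 10^5 m²
ΔV = 1.5 × 10^6 L = 1500 m³
Unconfined: Δh_u = ΔV/(Sy·A) = 1500/(0.35 × 7.38 × 10^5) = 0.005807 m
Confined: Δh_c = ΔV/(S·A) = 1500/(6.7 × 10^-4 × 7.38 × 10^5) = 3.034 m

Δh_u ≈ 0.00581 m; Δh_c ≈ 3.03 m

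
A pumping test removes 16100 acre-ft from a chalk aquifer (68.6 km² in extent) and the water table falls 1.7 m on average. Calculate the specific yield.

A = 68.6 km² = 6.86 × 10^7 m²
ΔV = 16100 acre-ft = 1.986 × 10^7 m³
Sy = ΔV / (A × Δh) = 1.986 × 10^7 m³ / (6.86 × 10^7 m² × 1.7 m) = 0.1703

Sy ≈ 0.17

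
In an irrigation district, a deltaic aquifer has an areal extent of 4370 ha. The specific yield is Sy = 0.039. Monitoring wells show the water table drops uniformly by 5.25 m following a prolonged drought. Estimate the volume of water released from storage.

A = 4370 ha = 4.37 × 10^7 m²
ΔV = Sy × A × Δh = 0.039 × 4.37 × 10^7 m² × 5.25 m = 8.948 × 10^6 m³

ΔV ≈ 8.95 × 10^6 m³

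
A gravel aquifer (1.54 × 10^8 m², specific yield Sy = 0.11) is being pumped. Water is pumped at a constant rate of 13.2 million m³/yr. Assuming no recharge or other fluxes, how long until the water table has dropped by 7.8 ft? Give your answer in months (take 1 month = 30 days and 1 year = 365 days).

t ≈ 37.1 months

Δh = 7.8 ft = 2.377 m
ΔV = Sy × A × Δh = 0.11 × 1.54 × 10^8 × 2.377 = 4.027 × 10^7 m³
Q = 13.2 million m³/yr = 36160 m³/d
t = ΔV / Q = 4.027 × 10^7 m³ / 36160 m³/d = 1114 d
t = 1114 d ≈ 37.12 months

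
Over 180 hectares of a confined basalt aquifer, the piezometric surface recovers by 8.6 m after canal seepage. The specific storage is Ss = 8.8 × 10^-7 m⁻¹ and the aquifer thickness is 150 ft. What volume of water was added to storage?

ΔV ≈ 623 m³

b = 150 ft = 45.72 m
S = Ss × b = 8.8 × 10^-7 m⁻¹ × 45.72 m = 4.023 × 10^-5
A = 180 hectares = 1.8 × 10^6 m²
ΔV = S × A × Δh = 4.023 × 10^-5 × 1.8 × 10^6 m² × 8.6 m = 622.8 m³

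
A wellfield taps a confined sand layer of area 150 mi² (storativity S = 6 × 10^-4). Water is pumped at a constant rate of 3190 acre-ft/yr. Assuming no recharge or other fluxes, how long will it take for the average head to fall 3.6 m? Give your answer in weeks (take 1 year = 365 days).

A = 150 mi² = 3.885 × 10^8 m²
ΔV = S × A × Δh = 6 × 10^-4 × 3.885 × 10^8 × 3.6 = 8.392 × 10^5 m³
Q = 3190 acre-ft/yr = 10780 m³/d
t = ΔV / Q = 8.392 × 10^5 m³ / 10780 m³/d = 77.84 d
t = 77.84 d ≈ 11.12 weeks

t ≈ 11.1 weeks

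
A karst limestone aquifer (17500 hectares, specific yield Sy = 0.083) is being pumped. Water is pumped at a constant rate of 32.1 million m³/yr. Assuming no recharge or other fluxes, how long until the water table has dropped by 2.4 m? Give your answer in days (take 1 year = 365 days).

A = 17500 hectares = 1.75 × 10^8 m²
ΔV = Sy × A × Δh = 0.083 × 1.75 × 10^8 × 2.4 = 3.486 × 10^7 m³
Q = 32.1 million m³/yr = 87950 m³/d
t = ΔV / Q = 3.486 × 10^7 m³ / 87950 m³/d = 396.4 d

t ≈ 396 days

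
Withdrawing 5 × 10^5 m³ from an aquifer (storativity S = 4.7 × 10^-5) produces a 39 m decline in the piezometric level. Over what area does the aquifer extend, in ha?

A = ΔV / (S × Δh) = 5 × 10^5 / (4.7 × 10^-5 × 39) = 2.728 × 10^8 m²
A = 2.728 × 10^8 m² = 27280 ha

A ≈ 27300 ha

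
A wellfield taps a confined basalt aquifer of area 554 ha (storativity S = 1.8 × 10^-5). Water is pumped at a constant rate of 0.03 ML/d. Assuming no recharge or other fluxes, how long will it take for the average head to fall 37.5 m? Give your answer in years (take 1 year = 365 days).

A = 554 ha = 5.54 × 10^6 m²
ΔV = S × A × Δh = 1.8 × 10^-5 × 5.54 × 10^6 × 37.5 = 3740 m³
Q = 0.03 ML/d = 30 m³/d
t = ΔV / Q = 3740 m³ / 30 m³/d = 124.7 d
t = 124.7 d ≈ 0.3415 years

t ≈ 0.342 years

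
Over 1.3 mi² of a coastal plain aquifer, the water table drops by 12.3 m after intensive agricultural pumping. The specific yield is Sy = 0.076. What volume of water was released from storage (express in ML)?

ΔV ≈ 3150 ML

A = 1.3 mi² = 3.367 × 10^6 m²
ΔV = Sy × A × Δh = 0.076 × 3.367 × 10^6 m² × 12.3 m = 3.147 × 10^6 m³
ΔV = 3.147 × 10^6 m³ = 3147 ML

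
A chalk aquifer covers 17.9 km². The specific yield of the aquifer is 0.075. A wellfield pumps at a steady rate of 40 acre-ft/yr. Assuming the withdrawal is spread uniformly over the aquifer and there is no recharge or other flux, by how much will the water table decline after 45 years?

Δh ≈ 1.65 m

A = 17.9 km² = 1.79 × 10^7 m²
Q = 40 acre-ft/yr = 135.2 m³/d
t = 45 years = 16420 d
ΔV = Q × t = 135.2 m³/d × 16420 d = 2.22 × 10^6 m³
Δh = ΔV / (Sy × A) = 2.22 × 10^6 / (0.075 × 1.79 × 10^7) = 1.654 m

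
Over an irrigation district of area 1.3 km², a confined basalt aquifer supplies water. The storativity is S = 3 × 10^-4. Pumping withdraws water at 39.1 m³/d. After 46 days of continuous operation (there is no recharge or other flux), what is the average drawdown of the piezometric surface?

Δh ≈ 4.61 m

A = 1.3 km² = 1.3 × 10^6 m²
ΔV = Q × t = 39.1 m³/d × 46 d = 1799 m³
Δh = ΔV / (S × A) = 1799 / (3 × 10^-4 × 1.3 × 10^6) = 4.612 m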